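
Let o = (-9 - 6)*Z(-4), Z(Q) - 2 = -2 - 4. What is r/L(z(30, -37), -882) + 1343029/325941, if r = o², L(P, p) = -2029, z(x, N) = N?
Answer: 1551618241/661334289 ≈ 2.3462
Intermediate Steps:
Z(Q) = -4 (Z(Q) = 2 + (-2 - 4) = 2 - 6 = -4)
o = 60 (o = (-9 - 6)*(-4) = -15*(-4) = 60)
r = 3600 (r = 60² = 3600)
r/L(z(30, -37), -882) + 1343029/325941 = 3600/(-2029) + 1343029/325941 = 3600*(-1/2029) + 1343029*(1/325941) = -3600/2029 + 1343029/325941 = 1551618241/661334289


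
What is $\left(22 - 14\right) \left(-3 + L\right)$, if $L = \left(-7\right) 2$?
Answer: $-136$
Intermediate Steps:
$L = -14$
$\left(22 - 14\right) \left(-3 + L\right) = \left(22 - 14\right) \left(-3 - 14\right) = 8 \left(-17\right) = -136$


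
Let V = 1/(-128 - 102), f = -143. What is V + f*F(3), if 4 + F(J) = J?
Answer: 32889/230 ≈ 143.00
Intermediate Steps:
F(J) = -4 + J
V = -1/230 (V = 1/(-230) = -1/230 ≈ -0.0043478)
V + f*F(3) = -1/230 - 143*(-4 + 3) = -1/230 - 143*(-1) = -1/230 + 143 = 32889/230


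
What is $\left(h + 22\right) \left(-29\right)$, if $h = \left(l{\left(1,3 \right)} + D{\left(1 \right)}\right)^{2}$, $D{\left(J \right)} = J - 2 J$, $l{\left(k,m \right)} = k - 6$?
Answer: $-1682$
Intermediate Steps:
$l{\left(k,m \right)} = -6 + k$ ($l{\left(k,m \right)} = k - 6 = -6 + k$)
$D{\left(J \right)} = - J$
$h = 36$ ($h = \left(\left(-6 + 1\right) - 1\right)^{2} = \left(-5 - 1\right)^{2} = \left(-6\right)^{2} = 36$)
$\left(h + 22\right) \left(-29\right) = \left(36 + 22\right) \left(-29\right) = 58 \left(-29\right) = -1682$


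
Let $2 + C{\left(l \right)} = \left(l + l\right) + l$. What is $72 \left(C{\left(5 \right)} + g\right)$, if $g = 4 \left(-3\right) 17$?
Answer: $-13752$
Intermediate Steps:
$g = -204$ ($g = \left(-12\right) 17 = -204$)
$C{\left(l \right)} = -2 + 3 l$ ($C{\left(l \right)} = -2 + \left(\left(l + l\right) + l\right) = -2 + \left(2 l + l\right) = -2 + 3 l$)
$72 \left(C{\left(5 \right)} + g\right) = 72 \left(\left(-2 + 3 \cdot 5\right) - 204\right) = 72 \left(\left(-2 + 15\right) - 204\right) = 72 \left(13 - 204\right) = 72 \left(-191\right) = -13752$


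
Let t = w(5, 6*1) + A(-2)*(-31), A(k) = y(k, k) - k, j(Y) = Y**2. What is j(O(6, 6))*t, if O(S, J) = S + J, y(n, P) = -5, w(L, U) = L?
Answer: 14112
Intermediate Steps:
O(S, J) = J + S
A(k) = -5 - k
t = 98 (t = 5 + (-5 - 1*(-2))*(-31) = 5 + (-5 + 2)*(-31) = 5 - 3*(-31) = 5 + 93 = 98)
j(O(6, 6))*t = (6 + 6)**2*98 = 12**2*98 = 144*98 = 14112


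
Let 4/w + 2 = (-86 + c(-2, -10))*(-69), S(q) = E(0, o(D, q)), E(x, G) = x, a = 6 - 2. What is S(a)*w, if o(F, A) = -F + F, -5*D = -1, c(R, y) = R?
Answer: 0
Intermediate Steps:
D = ⅕ (D = -⅕*(-1) = ⅕ ≈ 0.20000)
a = 4
o(F, A) = 0
S(q) = 0
w = 2/3035 (w = 4/(-2 + (-86 - 2)*(-69)) = 4/(-2 - 88*(-69)) = 4/(-2 + 6072) = 4/6070 = 4*(1/6070) = 2/3035 ≈ 0.00065898)
S(a)*w = 0*(2/3035) = 0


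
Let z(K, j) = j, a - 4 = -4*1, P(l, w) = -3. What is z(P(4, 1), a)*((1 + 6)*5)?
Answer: 0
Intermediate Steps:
a = 0 (a = 4 - 4*1 = 4 - 4 = 0)
z(P(4, 1), a)*((1 + 6)*5) = 0*((1 + 6)*5) = 0*(7*5) = 0*35 = 0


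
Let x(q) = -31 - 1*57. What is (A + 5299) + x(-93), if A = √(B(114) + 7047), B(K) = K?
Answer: 5211 + √7161 ≈ 5295.6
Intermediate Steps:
x(q) = -88 (x(q) = -31 - 57 = -88)
A = √7161 (A = √(114 + 7047) = √7161 ≈ 84.623)
(A + 5299) + x(-93) = (√7161 + 5299) - 88 = (5299 + √7161) - 88 = 5211 + √7161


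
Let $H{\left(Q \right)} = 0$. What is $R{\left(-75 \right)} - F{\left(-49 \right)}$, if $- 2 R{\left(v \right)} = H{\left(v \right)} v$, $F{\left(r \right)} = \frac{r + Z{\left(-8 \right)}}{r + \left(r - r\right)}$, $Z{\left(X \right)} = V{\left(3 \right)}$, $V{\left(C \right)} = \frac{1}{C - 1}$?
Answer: $- \frac{97}{98} \approx -0.9898$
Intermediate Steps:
$V{\left(C \right)} = \frac{1}{-1 + C}$
$Z{\left(X \right)} = \frac{1}{2}$ ($Z{\left(X \right)} = \frac{1}{-1 + 3} = \frac{1}{2}$)
$F{\left(r \right)} = \frac{\frac{1}{2} + r}{r}$ ($F{\left(r \right)} = \frac{r + \frac{1}{2}}{r + \left(r - r\right)} = \frac{\frac{1}{2} + r}{r + 0} = \frac{\frac{1}{2} + r}{r}$)
$R{\left(v \right)} = 0$ ($R{\left(v \right)} = - \frac{0 v}{2} = \left(- \frac{1}{2}\right) 0 = 0$)
$R{\left(-75 \right)} - F{\left(-49 \right)} = 0 - \frac{\frac{1}{2} - 49}{-49} = 0 - \left(- \frac{1}{49}\right) \left(- \frac{97}{2}\right) = 0 - \frac{97}{98} = - \frac{97}{98}$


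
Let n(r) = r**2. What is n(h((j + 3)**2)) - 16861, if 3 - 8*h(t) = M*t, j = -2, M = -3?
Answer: -269767/16 ≈ -16860.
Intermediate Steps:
h(t) = 3/8 + 3*t/8 (h(t) = 3/8 - (-3)*t/8 = 3/8 + 3*t/8)
n(h((j + 3)**2)) - 16861 = (3/8 + 3*(-2 + 3)**2/8)**2 - 16861 = (3/8 + (3/8)*1**2)**2 - 16861 = (3/8 + (3/8)*1)**2 - 16861 = (3/8 + 3/8)**2 - 16861 = (3/4)**2 - 16861 = 9/16 - 16861 = -269767/16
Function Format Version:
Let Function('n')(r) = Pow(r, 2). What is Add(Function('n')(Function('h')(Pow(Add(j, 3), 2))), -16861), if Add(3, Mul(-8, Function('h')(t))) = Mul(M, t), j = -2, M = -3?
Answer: Rational(-269767, 16) ≈ -16860.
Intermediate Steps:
Function('h')(t) = Add(Rational(3, 8), Mul(Rational(3, 8), t)) (Function('h')(t) = Add(Rational(3, 8), Mul(Rational(-1, 8), Mul(-3, t))) = Add(Rational(3, 8), Mul(Rational(3, 8), t)))
Add(Function('n')(Function('h')(Pow(Add(j, 3), 2))), -16861) = Add(Pow(Add(Rational(3, 8), Mul(Rational(3, 8), Pow(Add(-2, 3), 2))), 2), -16861) = Add(Pow(Add(Rational(3, 8), Mul(Rational(3, 8), Pow(1, 2))), 2), -16861) = Add(Pow(Add(Rational(3, 8), Mul(Rational(3, 8), 1)), 2), -16861) = Add(Pow(Add(Rational(3, 8), Rational(3, 8)), 2), -16861) = Add(Pow(Rational(3, 4), 2), -16861) = Add(Rational(9, 16), -16861) = Rational(-269767, 16)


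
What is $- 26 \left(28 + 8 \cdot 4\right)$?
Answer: $-1560$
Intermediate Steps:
$- 26 \left(28 + 8 \cdot 4\right) = - 26 \left(28 + 32\right) = \left(-26\right) 60 = -1560$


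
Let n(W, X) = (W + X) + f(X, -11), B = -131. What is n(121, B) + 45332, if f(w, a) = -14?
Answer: 45308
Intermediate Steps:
n(W, X) = -14 + W + X (n(W, X) = (W + X) - 14 = -14 + W + X)
n(121, B) + 45332 = (-14 + 121 - 131) + 45332 = -24 + 45332 = 45308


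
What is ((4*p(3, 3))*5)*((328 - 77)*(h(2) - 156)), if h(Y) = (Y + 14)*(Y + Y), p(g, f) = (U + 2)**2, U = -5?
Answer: -4156560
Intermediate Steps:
p(g, f) = 9 (p(g, f) = (-5 + 2)**2 = (-3)**2 = 9)
h(Y) = 2*Y*(14 + Y) (h(Y) = (14 + Y)*(2*Y) = 2*Y*(14 + Y))
((4*p(3, 3))*5)*((328 - 77)*(h(2) - 156)) = ((4*9)*5)*((328 - 77)*(2*2*(14 + 2) - 156)) = (36*5)*(251*(2*2*16 - 156)) = 180*(251*(64 - 156)) = 180*(251*(-92)) = 180*(-23092) = -4156560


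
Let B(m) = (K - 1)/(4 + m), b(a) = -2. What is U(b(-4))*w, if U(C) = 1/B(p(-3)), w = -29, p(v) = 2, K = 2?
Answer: -174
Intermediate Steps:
B(m) = 1/(4 + m) (B(m) = (2 - 1)/(4 + m) = 1/(4 + m))
U(C) = 6 (U(C) = 1/(1/(4 + 2)) = 1/(1/6) = 1/(⅙) = 6)
U(b(-4))*w = 6*(-29) = -174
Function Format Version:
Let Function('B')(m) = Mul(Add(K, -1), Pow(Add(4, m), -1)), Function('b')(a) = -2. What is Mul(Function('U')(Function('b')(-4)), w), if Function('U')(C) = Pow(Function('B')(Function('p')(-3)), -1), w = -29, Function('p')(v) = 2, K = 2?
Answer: -174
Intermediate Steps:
Function('B')(m) = Pow(Add(4, m), -1) (Function('B')(m) = Mul(Add(2, -1), Pow(Add(4, m), -1)) = Mul(1, Pow(Add(4, m), -1)) = Pow(Add(4, m), -1))
Function('U')(C) = 6 (Function('U')(C) = Pow(Pow(Add(4, 2), -1), -1) = Pow(Pow(6, -1), -1) = Pow(Rational(1, 6), -1) = 6)
Mul(Function('U')(Function('b')(-4)), w) = Mul(6, -29) = -174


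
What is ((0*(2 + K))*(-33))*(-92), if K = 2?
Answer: 0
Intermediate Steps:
((0*(2 + K))*(-33))*(-92) = ((0*(2 + 2))*(-33))*(-92) = ((0*4)*(-33))*(-92) = (0*(-33))*(-92) = 0*(-92) = 0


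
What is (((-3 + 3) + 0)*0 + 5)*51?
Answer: 255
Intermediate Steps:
(((-3 + 3) + 0)*0 + 5)*51 = ((0 + 0)*0 + 5)*51 = (0*0 + 5)*51 = (0 + 5)*51 = 5*51 = 255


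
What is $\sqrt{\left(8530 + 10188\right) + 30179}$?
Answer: $3 \sqrt{5433} \approx 221.13$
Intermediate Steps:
$\sqrt{\left(8530 + 10188\right) + 30179} = \sqrt{18718 + 30179} = \sqrt{48897} = 3 \sqrt{5433}$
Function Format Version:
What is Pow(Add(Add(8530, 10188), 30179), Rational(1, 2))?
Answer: Mul(3, Pow(5433, Rational(1, 2))) ≈ 221.13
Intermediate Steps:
Pow(Add(Add(8530, 10188), 30179), Rational(1, 2)) = Pow(Add(18718, 30179), Rational(1, 2)) = Pow(48897, Rational(1, 2)) = Mul(3, Pow(5433, Rational(1, 2)))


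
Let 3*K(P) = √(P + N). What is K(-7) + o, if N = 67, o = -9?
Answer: -9 + 2*√15/3 ≈ -6.4180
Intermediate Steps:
K(P) = √(67 + P)/3 (K(P) = √(P + 67)/3 = √(67 + P)/3)
K(-7) + o = √(67 - 7)/3 - 9 = √60/3 - 9 = (2*√15)/3 - 9 = 2*√15/3 - 9 = -9 + 2*√15/3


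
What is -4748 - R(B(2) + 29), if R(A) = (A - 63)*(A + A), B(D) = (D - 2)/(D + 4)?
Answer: -2776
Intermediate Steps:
B(D) = (-2 + D)/(4 + D)
R(A) = 2*A*(-63 + A) (R(A) = (-63 + A)*(2*A) = 2*A*(-63 + A))
-4748 - R(B(2) + 29) = -4748 - 2*((-2 + 2)/(4 + 2) + 29)*(-63 + ((-2 + 2)/(4 + 2) + 29)) = -4748 - 2*(0/6 + 29)*(-63 + (0/6 + 29)) = -4748 - 2*((⅙)*0 + 29)*(-63 + ((⅙)*0 + 29)) = -4748 - 2*(0 + 29)*(-63 + (0 + 29)) = -4748 - 2*29*(-63 + 29) = -4748 - 2*29*(-34) = -4748 - 1*(-1972) = -4748 + 1972 = -2776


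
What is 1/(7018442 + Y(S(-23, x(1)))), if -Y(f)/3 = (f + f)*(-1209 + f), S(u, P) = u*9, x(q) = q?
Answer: 1/5259770 ≈ 1.9012e-7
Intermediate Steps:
S(u, P) = 9*u
Y(f) = -6*f*(-1209 + f) (Y(f) = -3*(f + f)*(-1209 + f) = -3*2*f*(-1209 + f) = -6*f*(-1209 + f))
1/(7018442 + Y(S(-23, x(1)))) = 1/(7018442 + 6*(9*(-23))*(1209 - 9*(-23))) = 1/(7018442 + 6*(-207)*(1209 - 1*(-207))) = 1/(7018442 + 6*(-207)*(1209 + 207)) = 1/(7018442 + 6*(-207)*1416) = 1/(7018442 - 1758672) = 1/5259770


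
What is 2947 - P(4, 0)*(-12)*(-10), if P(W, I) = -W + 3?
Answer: 3067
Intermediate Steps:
P(W, I) = 3 - W
2947 - P(4, 0)*(-12)*(-10) = 2947 - (3 - 1*4)*(-12)*(-10) = 2947 - (3 - 4)*(-12)*(-10) = 2947 - (-1*(-12))*(-10) = 2947 - 12*(-10) = 2947 - 1*(-120) = 2947 + 120 = 3067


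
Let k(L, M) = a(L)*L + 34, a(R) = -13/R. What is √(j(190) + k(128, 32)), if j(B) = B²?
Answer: √36121 ≈ 190.06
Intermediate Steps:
k(L, M) = 21 (k(L, M) = (-13/L)*L + 34 = -13 + 34 = 21)
√(j(190) + k(128, 32)) = √(190² + 21) = √(36100 + 21) = √36121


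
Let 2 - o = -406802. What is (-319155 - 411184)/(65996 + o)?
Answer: -730339/472800 ≈ -1.5447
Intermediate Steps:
o = 406804 (o = 2 - 1*(-406802) = 2 + 406802 = 406804)
(-319155 - 411184)/(65996 + o) = (-319155 - 411184)/(65996 + 406804) = -730339/472800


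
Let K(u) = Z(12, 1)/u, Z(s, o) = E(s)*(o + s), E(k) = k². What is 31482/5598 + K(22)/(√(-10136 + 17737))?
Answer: 1749/311 + 936*√7601/83611 ≈ 6.5998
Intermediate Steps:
Z(s, o) = s²*(o + s)
K(u) = 1872/u (K(u) = (12²*(1 + 12))/u = (144*13)/u = 1872/u)
31482/5598 + K(22)/(√(-10136 + 17737)) = 31482/5598 + (1872/22)/(√(-10136 + 17737)) = 31482*(1/5598) + (1872*(1/22))/(√7601) = 1749/311 + 936*(√7601/7601)/11 = 1749/311 + 936*√7601/83611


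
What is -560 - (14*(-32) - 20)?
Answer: -92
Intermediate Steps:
-560 - (14*(-32) - 20) = -560 - (-448 - 20) = -560 - 1*(-468) = -560 + 468 = -92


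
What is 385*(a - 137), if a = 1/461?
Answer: -24315060/461 ≈ -52744.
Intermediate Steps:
a = 1/461 ≈ 0.0021692
385*(a - 137) = 385*(1/461 - 137) = 385*(-63156/461) = -24315060/461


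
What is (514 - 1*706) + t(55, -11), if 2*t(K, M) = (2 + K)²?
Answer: 2865/2 ≈ 1432.5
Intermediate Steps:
t(K, M) = (2 + K)²/2
(514 - 1*706) + t(55, -11) = (514 - 1*706) + (2 + 55)²/2 = (514 - 706) + (½)*57² = -192 + (½)*3249 = -192 + 3249/2 = 2865/2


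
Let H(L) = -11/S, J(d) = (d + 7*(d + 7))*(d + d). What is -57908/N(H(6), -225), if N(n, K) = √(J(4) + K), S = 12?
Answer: -57908*√47/141 ≈ -2815.6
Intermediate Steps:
J(d) = 2*d*(49 + 8*d) (J(d) = (d + 7*(7 + d))*(2*d) = (d + (49 + 7*d))*(2*d) = (49 + 8*d)*(2*d) = 2*d*(49 + 8*d))
H(L) = -11/12
N(n, K) = √(648 + K) (N(n, K) = √(2*4*(49 + 8*4) + K) = √(2*4*(49 + 32) + K) = √(2*4*81 + K) = √(648 + K))
-57908/N(H(6), -225) = -57908/√(648 - 225) = -57908*√47/141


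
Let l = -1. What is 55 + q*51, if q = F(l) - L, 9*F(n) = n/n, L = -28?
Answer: 4466/3 ≈ 1488.7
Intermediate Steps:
F(n) = 1/9 (F(n) = (n/n)/9 = (1/9)*1 = 1/9)
q = 253/9 (q = 1/9 - 1*(-28) = 1/9 + 28 = 253/9 ≈ 28.111)
55 + q*51 = 55 + (253/9)*51 = 55 + 4301/3 = 4466/3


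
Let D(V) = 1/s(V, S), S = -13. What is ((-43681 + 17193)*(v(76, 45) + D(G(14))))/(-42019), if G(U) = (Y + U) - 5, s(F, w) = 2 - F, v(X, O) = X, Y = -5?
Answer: 1999844/42019 ≈ 47.594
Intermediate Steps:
G(U) = -10 + U (G(U) = (-5 + U) - 5 = -10 + U)
D(V) = 1/(2 - V)
((-43681 + 17193)*(v(76, 45) + D(G(14))))/(-42019) = ((-43681 + 17193)*(76 - 1/(-2 + (-10 + 14))))/(-42019) = -26488*(76 - 1/(-2 + 4))*(-1/42019) = -26488*(76 - 1/2)*(-1/42019) = -26488*(76 - 1*½)*(-1/42019) = -26488*(76 - ½)*(-1/42019) = -26488*151/2*(-1/42019) = -1999844*(-1/42019) = 1999844/42019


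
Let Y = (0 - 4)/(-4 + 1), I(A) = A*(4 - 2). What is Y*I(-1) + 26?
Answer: 70/3 ≈ 23.333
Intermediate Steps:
I(A) = 2*A (I(A) = A*2 = 2*A)
Y = 4/3 (Y = -4/(-3) = -4*(-⅓) = 4/3 ≈ 1.3333)
Y*I(-1) + 26 = 4*(2*(-1))/3 + 26 = (4/3)*(-2) + 26 = -8/3 + 26 = 70/3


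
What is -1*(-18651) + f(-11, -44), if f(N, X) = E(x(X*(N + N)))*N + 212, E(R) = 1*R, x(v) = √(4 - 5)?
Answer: 18863 - 11*I ≈ 18863.0 - 11.0*I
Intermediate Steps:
x(v) = I (x(v) = √(-1) = I)
E(R) = R
f(N, X) = 212 + I*N (f(N, X) = I*N + 212 = 212 + I*N)
-1*(-18651) + f(-11, -44) = -1*(-18651) + (212 + I*(-11)) = 18651 + (212 - 11*I) = 18863 - 11*I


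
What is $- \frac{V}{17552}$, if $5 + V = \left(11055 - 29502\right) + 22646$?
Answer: $- \frac{2097}{8776} \approx -0.23895$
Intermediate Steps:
$V = 4194$ ($V = -5 + \left(\left(11055 - 29502\right) + 22646\right) = -5 + \left(-18447 + 22646\right) = -5 + 4199 = 4194$)
$- \frac{V}{17552} = - \frac{4194}{17552} = \left(-1\right) \frac{2097}{8776} = - \frac{2097}{8776}$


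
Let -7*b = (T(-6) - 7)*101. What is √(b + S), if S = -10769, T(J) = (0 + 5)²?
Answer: I*√540407/7 ≈ 105.02*I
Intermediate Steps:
T(J) = 25 (T(J) = 5² = 25)
b = -1818/7 (b = -(25 - 7)*101/7 = -18*101/7 = -⅐*1818 = -1818/7 ≈ -259.71)
√(b + S) = √(-1818/7 - 10769) = √(-77201/7) = I*√540407/7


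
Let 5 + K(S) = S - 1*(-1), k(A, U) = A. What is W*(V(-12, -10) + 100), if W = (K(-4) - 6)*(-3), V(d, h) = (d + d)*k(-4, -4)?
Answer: 8232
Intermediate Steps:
V(d, h) = -8*d (V(d, h) = (d + d)*(-4) = (2*d)*(-4) = -8*d)
K(S) = -4 + S (K(S) = -5 + (S - 1*(-1)) = -5 + (S + 1) = -5 + (1 + S) = -4 + S)
W = 42 (W = ((-4 - 4) - 6)*(-3) = (-8 - 6)*(-3) = -14*(-3) = 42)
W*(V(-12, -10) + 100) = 42*(-8*(-12) + 100) = 42*(96 + 100) = 42*196 = 8232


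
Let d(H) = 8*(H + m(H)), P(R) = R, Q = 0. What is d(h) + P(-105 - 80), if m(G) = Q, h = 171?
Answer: 1183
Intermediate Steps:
m(G) = 0
d(H) = 8*H (d(H) = 8*(H + 0) = 8*H)
d(h) + P(-105 - 80) = 8*171 + (-105 - 80) = 1368 - 185 = 1183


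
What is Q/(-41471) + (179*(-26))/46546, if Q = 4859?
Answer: -1854748/8541191 ≈ -0.21715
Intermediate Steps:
Q/(-41471) + (179*(-26))/46546 = 4859/(-41471) + (179*(-26))/46546 = 4859*(-1/41471) - 4654*1/46546 = -43/367 - 2327/23273 = -1854748/8541191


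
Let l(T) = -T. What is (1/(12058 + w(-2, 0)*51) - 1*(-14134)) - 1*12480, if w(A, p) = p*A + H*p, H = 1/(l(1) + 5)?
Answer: 19943933/12058 ≈ 1654.0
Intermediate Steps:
H = 1/4 (H = 1/(-1*1 + 5) = 1/(-1 + 5) = 1/4 ≈ 0.25000)
w(A, p) = p/4 + A*p (w(A, p) = p*A + p/4 = A*p + p/4 = p/4 + A*p)
(1/(12058 + w(-2, 0)*51) - 1*(-14134)) - 1*12480 = (1/(12058 + (0*(1/4 - 2))*51) - 1*(-14134)) - 1*12480 = (1/(12058 + (0*(-7/4))*51) + 14134) - 12480 = (1/(12058 + 0*51) + 14134) - 12480 = (1/(12058 + 0) + 14134) - 12480 = (1/12058 + 14134) - 12480 = 170427773/12058 - 12480 = 19943933/12058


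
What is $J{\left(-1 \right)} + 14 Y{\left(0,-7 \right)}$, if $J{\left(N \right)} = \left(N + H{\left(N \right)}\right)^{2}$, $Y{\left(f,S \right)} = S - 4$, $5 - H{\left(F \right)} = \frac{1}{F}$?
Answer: $-129$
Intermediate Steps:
$H{\left(F \right)} = 5 - \frac{1}{F}$
$Y{\left(f,S \right)} = -4 + S$ ($Y{\left(f,S \right)} = S - 4 = -4 + S$)
$J{\left(N \right)} = \left(5 + N - \frac{1}{N}\right)^{2}$ ($J{\left(N \right)} = \left(N + \left(5 - \frac{1}{N}\right)\right)^{2} = \left(5 + N - \frac{1}{N}\right)^{2}$)
$J{\left(-1 \right)} + 14 Y{\left(0,-7 \right)} = \left(5 - 1 - \frac{1}{-1}\right)^{2} + 14 \left(-4 - 7\right) = \left(5 - 1 - -1\right)^{2} + 14 \left(-11\right) = \left(5 - 1 + 1\right)^{2} - 154 = 5^{2} - 154 = 25 - 154 = -129$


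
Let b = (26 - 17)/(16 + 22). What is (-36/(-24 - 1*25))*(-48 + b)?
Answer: -32670/931 ≈ -35.091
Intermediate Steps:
b = 9/38 ≈ 0.23684
(-36/(-24 - 1*25))*(-48 + b) = (-36/(-24 - 1*25))*(-48 + 9/38) = -36/(-24 - 25)*(-1815/38) = -36/(-49)*(-1815/38) = -36*(-1/49)*(-1815/38) = (36/49)*(-1815/38) = -32670/931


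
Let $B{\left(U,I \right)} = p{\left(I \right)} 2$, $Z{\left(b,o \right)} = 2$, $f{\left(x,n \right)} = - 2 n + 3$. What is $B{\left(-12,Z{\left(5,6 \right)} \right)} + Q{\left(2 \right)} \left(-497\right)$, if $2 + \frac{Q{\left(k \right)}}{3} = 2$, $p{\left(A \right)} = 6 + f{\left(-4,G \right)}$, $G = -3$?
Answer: $30$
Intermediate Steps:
$f{\left(x,n \right)} = 3 - 2 n$
$p{\left(A \right)} = 15$ ($p{\left(A \right)} = 6 + \left(3 - -6\right) = 6 + \left(3 + 6\right) = 6 + 9 = 15$)
$Q{\left(k \right)} = 0$ ($Q{\left(k \right)} = -6 + 3 \cdot 2 = -6 + 6 = 0$)
$B{\left(U,I \right)} = 30$ ($B{\left(U,I \right)} = 15 \cdot 2 = 30$)
$B{\left(-12,Z{\left(5,6 \right)} \right)} + Q{\left(2 \right)} \left(-497\right) = 30 + 0 \left(-497\right) = 30 + 0 = 30$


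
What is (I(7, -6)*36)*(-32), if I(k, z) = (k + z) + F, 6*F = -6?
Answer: 0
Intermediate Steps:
F = -1 (F = (⅙)*(-6) = -1)
I(k, z) = -1 + k + z (I(k, z) = (k + z) - 1 = -1 + k + z)
(I(7, -6)*36)*(-32) = ((-1 + 7 - 6)*36)*(-32) = (0*36)*(-32) = 0*(-32) = 0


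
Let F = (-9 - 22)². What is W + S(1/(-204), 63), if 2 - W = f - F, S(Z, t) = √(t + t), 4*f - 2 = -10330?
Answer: 3545 + 3*√14 ≈ 3556.2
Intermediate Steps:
f = -2582 (f = ½ + (¼)*(-10330) = ½ - 5165/2 = -2582)
F = 961 (F = (-31)² = 961)
S(Z, t) = √2*√t (S(Z, t) = √(2*t) = √2*√t)
W = 3545 (W = 2 - (-2582 - 1*961) = 2 - (-2582 - 961) = 2 - 1*(-3543) = 2 + 3543 = 3545)
W + S(1/(-204), 63) = 3545 + √2*√63 = 3545 + √2*(3*√7) = 3545 + 3*√14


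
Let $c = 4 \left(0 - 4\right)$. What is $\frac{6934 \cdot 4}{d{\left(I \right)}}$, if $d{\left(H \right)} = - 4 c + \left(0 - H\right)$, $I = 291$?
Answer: $- \frac{27736}{227} \approx -122.19$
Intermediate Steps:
$c = -16$ ($c = 4 \left(-4\right) = -16$)
$d{\left(H \right)} = 64 - H$ ($d{\left(H \right)} = \left(-4\right) \left(-16\right) + \left(0 - H\right) = 64 - H$)
$\frac{6934 \cdot 4}{d{\left(I \right)}} = \frac{6934 \cdot 4}{64 - 291} = \frac{27736}{64 - 291} = \frac{27736}{-227} = 27736 \left(- \frac{1}{227}\right) = - \frac{27736}{227}$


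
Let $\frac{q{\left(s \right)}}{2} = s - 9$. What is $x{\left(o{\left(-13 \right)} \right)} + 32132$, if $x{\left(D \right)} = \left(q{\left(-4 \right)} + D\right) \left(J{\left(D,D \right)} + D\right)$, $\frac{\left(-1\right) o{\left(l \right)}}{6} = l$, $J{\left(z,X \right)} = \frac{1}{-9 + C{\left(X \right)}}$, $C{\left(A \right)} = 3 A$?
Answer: $\frac{8142352}{225} \approx 36188.0$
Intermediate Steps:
$J{\left(z,X \right)} = \frac{1}{-9 + 3 X}$
$q{\left(s \right)} = -18 + 2 s$ ($q{\left(s \right)} = 2 \left(s - 9\right) = 2 \left(-9 + s\right) = -18 + 2 s$)
$o{\left(l \right)} = - 6 l$
$x{\left(D \right)} = \left(-26 + D\right) \left(D + \frac{1}{3 \left(-3 + D\right)}\right)$ ($x{\left(D \right)} = \left(\left(-18 + 2 \left(-4\right)\right) + D\right) \left(\frac{1}{3 \left(-3 + D\right)} + D\right) = \left(\left(-18 - 8\right) + D\right) \left(D + \frac{1}{3 \left(-3 + D\right)}\right) = \left(-26 + D\right) \left(D + \frac{1}{3 \left(-3 + D\right)}\right)$)
$x{\left(o{\left(-13 \right)} \right)} + 32132 = \frac{-26 - -78 + 3 \left(\left(-6\right) \left(-13\right)\right) \left(-26 - -78\right) \left(-3 - -78\right)}{3 \left(-3 - -78\right)} + 32132 = \frac{-26 + 78 + 3 \cdot 78 \left(-26 + 78\right) \left(-3 + 78\right)}{3 \left(-3 + 78\right)} + 32132 = \frac{-26 + 78 + 3 \cdot 78 \cdot 52 \cdot 75}{3 \cdot 75} + 32132 = \frac{1}{3} \cdot \frac{1}{75} \left(-26 + 78 + 912600\right) + 32132 = \frac{1}{3} \cdot \frac{1}{75} \cdot 912652 + 32132 = \frac{912652}{225} + 32132 = \frac{8142352}{225}$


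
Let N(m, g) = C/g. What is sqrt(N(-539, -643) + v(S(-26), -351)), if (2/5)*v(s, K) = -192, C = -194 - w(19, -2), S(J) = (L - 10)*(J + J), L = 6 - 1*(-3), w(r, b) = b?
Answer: 36*I*sqrt(153034)/643 ≈ 21.902*I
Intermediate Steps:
L = 9 (L = 6 + 3 = 9)
S(J) = -2*J (S(J) = (9 - 10)*(J + J) = -2*J)
C = -192 (C = -194 - 1*(-2) = -194 + 2 = -192)
v(s, K) = -480 (v(s, K) = (5/2)*(-192) = -480)
N(m, g) = -192/g
sqrt(N(-539, -643) + v(S(-26), -351)) = sqrt(-192/(-643) - 480) = sqrt(-192*(-1/643) - 480) = sqrt(192/643 - 480) = sqrt(-308448/643) = 36*I*sqrt(153034)/643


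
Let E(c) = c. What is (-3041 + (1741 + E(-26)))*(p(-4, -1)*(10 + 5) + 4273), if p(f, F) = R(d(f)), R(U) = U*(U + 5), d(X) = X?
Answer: -5586438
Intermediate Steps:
R(U) = U*(5 + U)
p(f, F) = f*(5 + f)
(-3041 + (1741 + E(-26)))*(p(-4, -1)*(10 + 5) + 4273) = (-3041 + (1741 - 26))*((-4*(5 - 4))*(10 + 5) + 4273) = (-3041 + 1715)*(-4*1*15 + 4273) = -1326*(-4*15 + 4273) = -1326*(-60 + 4273) = -1326*4213 = -5586438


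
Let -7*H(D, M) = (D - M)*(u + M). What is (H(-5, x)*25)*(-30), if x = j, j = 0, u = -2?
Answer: 7500/7 ≈ 1071.4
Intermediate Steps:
x = 0
H(D, M) = -(-2 + M)*(D - M)/7 (H(D, M) = -(D - M)*(-2 + M)/7 = -(-2 + M)*(D - M)/7)
(H(-5, x)*25)*(-30) = ((-2/7*0 + (1/7)*0**2 + (2/7)*(-5) - 1/7*(-5)*0)*25)*(-30) = ((0 + (1/7)*0 - 10/7 + 0)*25)*(-30) = ((0 + 0 - 10/7 + 0)*25)*(-30) = -10/7*25*(-30) = -250/7*(-30) = 7500/7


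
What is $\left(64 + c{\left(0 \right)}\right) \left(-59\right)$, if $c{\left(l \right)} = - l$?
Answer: $-3776$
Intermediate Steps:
$\left(64 + c{\left(0 \right)}\right) \left(-59\right) = \left(64 - 0\right) \left(-59\right) = \left(64 + 0\right) \left(-59\right) = 64 \left(-59\right) = -3776$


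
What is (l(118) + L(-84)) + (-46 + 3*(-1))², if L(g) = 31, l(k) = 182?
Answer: 2614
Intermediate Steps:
(l(118) + L(-84)) + (-46 + 3*(-1))² = (182 + 31) + (-46 + 3*(-1))² = 213 + (-46 - 3)² = 213 + (-49)² = 213 + 2401 = 2614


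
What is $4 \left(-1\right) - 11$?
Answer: $-15$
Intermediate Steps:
$4 \left(-1\right) - 11 = -4 - 11 = -15$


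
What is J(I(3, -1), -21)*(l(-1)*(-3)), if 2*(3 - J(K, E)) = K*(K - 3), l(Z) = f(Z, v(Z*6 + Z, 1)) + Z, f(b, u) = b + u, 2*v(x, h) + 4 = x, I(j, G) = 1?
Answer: 90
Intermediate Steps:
v(x, h) = -2 + x/2
l(Z) = -2 + 11*Z/2 (l(Z) = (Z + (-2 + (Z*6 + Z)/2)) + Z = (Z + (-2 + (6*Z + Z)/2)) + Z = (Z + (-2 + (7*Z)/2)) + Z = (Z + (-2 + 7*Z/2)) + Z = (-2 + 9*Z/2) + Z = -2 + 11*Z/2)
J(K, E) = 3 - K*(-3 + K)/2 (J(K, E) = 3 - K*(K - 3)/2 = 3 - K*(-3 + K)/2)
J(I(3, -1), -21)*(l(-1)*(-3)) = (3 - 1/2*1**2 + (3/2)*1)*((-2 + (11/2)*(-1))*(-3)) = (3 - 1/2*1 + 3/2)*((-2 - 11/2)*(-3)) = (3 - 1/2 + 3/2)*(-15/2*(-3)) = 4*(45/2) = 90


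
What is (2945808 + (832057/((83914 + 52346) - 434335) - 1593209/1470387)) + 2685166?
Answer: 2467973148128475616/438285605025 ≈ 5.6310e+6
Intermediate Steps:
(2945808 + (832057/((83914 + 52346) - 434335) - 1593209/1470387)) + 2685166 = (2945808 + (832057/(136260 - 434335) - 1593209*1/1470387)) + 2685166 = (2945808 + (832057/(-298075) - 1593209/1470387)) + 2685166 = (2945808 + (832057*(-1/298075) - 1593209/1470387)) + 2685166 = (2945808 + (-832057/298075 - 1593209/1470387)) + 2685166 = (2945808 - 1698341568734/438285605025) + 2685166 = 1291103543225916466/438285605025 + 2685166 = 2467973148128475616/438285605025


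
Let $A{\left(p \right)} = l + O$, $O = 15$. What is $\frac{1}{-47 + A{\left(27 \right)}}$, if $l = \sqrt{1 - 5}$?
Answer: $- \frac{8}{257} - \frac{i}{514} \approx -0.031128 - 0.0019455 i$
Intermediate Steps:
$l = 2 i$ ($l = \sqrt{-4} = 2 i \approx 2.0 i$)
$A{\left(p \right)} = 15 + 2 i$ ($A{\left(p \right)} = 2 i + 15 = 15 + 2 i$)
$\frac{1}{-47 + A{\left(27 \right)}} = \frac{1}{-47 + \left(15 + 2 i\right)} = \frac{1}{-32 + 2 i} = \frac{-32 - 2 i}{1028}$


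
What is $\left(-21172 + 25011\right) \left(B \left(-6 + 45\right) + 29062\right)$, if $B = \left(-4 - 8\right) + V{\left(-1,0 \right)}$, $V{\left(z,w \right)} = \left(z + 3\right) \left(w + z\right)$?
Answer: $109472924$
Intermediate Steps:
$V{\left(z,w \right)} = \left(3 + z\right) \left(w + z\right)$
$B = -14$ ($B = \left(-4 - 8\right) + \left(\left(-1\right)^{2} + 3 \cdot 0 + 3 \left(-1\right) + 0 \left(-1\right)\right) = -12 + \left(1 + 0 - 3 + 0\right) = -12 - 2 = -14$)
$\left(-21172 + 25011\right) \left(B \left(-6 + 45\right) + 29062\right) = \left(-21172 + 25011\right) \left(- 14 \left(-6 + 45\right) + 29062\right) = 3839 \left(\left(-14\right) 39 + 29062\right) = 3839 \left(-546 + 29062\right) = 3839 \cdot 28516 = 109472924$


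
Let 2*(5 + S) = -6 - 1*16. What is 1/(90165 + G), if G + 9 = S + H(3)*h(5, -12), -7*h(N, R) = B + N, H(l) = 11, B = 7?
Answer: 7/630848 ≈ 1.1096e-5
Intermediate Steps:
S = -16 (S = -5 + (-6 - 1*16)/2 = -5 + (-6 - 16)/2 = -5 + (1/2)*(-22) = -5 - 11 = -16)
h(N, R) = -1 - N/7 (h(N, R) = -(7 + N)/7 = -1 - N/7)
G = -307/7 (G = -9 + (-16 + 11*(-1 - 1/7*5)) = -9 + (-16 + 11*(-1 - 5/7)) = -9 + (-16 + 11*(-12/7)) = -9 + (-16 - 132/7) = -9 - 244/7 = -307/7 ≈ -43.857)
1/(90165 + G) = 1/(90165 - 307/7) = 1/(630848/7) = 7/630848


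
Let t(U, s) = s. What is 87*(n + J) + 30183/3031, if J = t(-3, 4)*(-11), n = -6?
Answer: -13154667/3031 ≈ -4340.0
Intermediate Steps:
J = -44 (J = 4*(-11) = -44)
87*(n + J) + 30183/3031 = 87*(-6 - 44) + 30183/3031 = 87*(-50) + 30183*(1/3031) = -4350 + 30183/3031 = -13154667/3031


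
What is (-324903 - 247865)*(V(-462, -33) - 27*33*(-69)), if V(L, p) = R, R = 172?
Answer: -35311719968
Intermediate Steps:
V(L, p) = 172
(-324903 - 247865)*(V(-462, -33) - 27*33*(-69)) = (-324903 - 247865)*(172 - 27*33*(-69)) = -572768*(172 - 891*(-69)) = -572768*(172 + 61479) = -572768*61651 = -35311719968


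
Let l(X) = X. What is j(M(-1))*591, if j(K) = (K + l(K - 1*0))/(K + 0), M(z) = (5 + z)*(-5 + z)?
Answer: 1182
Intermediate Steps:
M(z) = (-5 + z)*(5 + z)
j(K) = 2 (j(K) = (K + (K - 1*0))/(K + 0) = (K + (K + 0))/K = (K + K)/K = (2*K)/K = 2)
j(M(-1))*591 = 2*591 = 1182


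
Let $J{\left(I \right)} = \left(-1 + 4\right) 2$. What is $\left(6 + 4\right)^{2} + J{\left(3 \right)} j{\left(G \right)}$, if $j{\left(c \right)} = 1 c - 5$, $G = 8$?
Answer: $118$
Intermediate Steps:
$J{\left(I \right)} = 6$ ($J{\left(I \right)} = 3 \cdot 2 = 6$)
$j{\left(c \right)} = -5 + c$ ($j{\left(c \right)} = c - 5 = -5 + c$)
$\left(6 + 4\right)^{2} + J{\left(3 \right)} j{\left(G \right)} = \left(6 + 4\right)^{2} + 6 \left(-5 + 8\right) = 10^{2} + 6 \cdot 3 = 100 + 18 = 118$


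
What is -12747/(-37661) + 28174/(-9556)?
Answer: -469625341/179944258 ≈ -2.6098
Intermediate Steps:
-12747/(-37661) + 28174/(-9556) = -12747*(-1/37661) + 28174*(-1/9556) = 12747/37661 - 14087/4778 = -469625341/179944258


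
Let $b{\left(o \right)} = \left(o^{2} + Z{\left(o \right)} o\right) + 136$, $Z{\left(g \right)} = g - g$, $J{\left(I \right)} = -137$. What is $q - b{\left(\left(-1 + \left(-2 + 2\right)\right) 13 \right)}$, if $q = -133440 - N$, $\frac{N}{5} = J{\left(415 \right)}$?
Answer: $-133060$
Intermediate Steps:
$N = -685$ ($N = 5 \left(-137\right) = -685$)
$Z{\left(g \right)} = 0$
$q = -132755$ ($q = -133440 - -685 = -133440 + 685 = -132755$)
$b{\left(o \right)} = 136 + o^{2}$ ($b{\left(o \right)} = \left(o^{2} + 0 o\right) + 136 = \left(o^{2} + 0\right) + 136 = o^{2} + 136 = 136 + o^{2}$)
$q - b{\left(\left(-1 + \left(-2 + 2\right)\right) 13 \right)} = -132755 - \left(136 + \left(\left(-1 + \left(-2 + 2\right)\right) 13\right)^{2}\right) = -132755 - \left(136 + \left(\left(-1 + 0\right) 13\right)^{2}\right) = -132755 - \left(136 + \left(\left(-1\right) 13\right)^{2}\right) = -132755 - \left(136 + \left(-13\right)^{2}\right) = -132755 - \left(136 + 169\right) = -132755 - 305 = -133060$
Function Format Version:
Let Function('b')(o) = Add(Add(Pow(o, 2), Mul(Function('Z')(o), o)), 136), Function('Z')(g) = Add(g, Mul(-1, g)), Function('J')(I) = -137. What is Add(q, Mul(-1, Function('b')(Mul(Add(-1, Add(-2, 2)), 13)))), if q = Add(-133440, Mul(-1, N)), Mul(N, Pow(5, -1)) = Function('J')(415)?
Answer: -133060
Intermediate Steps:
N = -685 (N = Mul(5, -137) = -685)
Function('Z')(g) = 0
q = -132755 (q = Add(-133440, Mul(-1, -685)) = Add(-133440, 685) = -132755)
Function('b')(o) = Add(136, Pow(o, 2)) (Function('b')(o) = Add(Add(Pow(o, 2), Mul(0, o)), 136) = Add(Add(Pow(o, 2), 0), 136) = Add(Pow(o, 2), 136) = Add(136, Pow(o, 2)))
Add(q, Mul(-1, Function('b')(Mul(Add(-1, Add(-2, 2)), 13)))) = Add(-132755, Mul(-1, Add(136, Pow(Mul(Add(-1, Add(-2, 2)), 13), 2)))) = Add(-132755, Mul(-1, Add(136, Pow(Mul(Add(-1, 0), 13), 2)))) = Add(-132755, Mul(-1, Add(136, Pow(Mul(-1, 13), 2)))) = Add(-132755, Mul(-1, Add(136, Pow(-13, 2)))) = Add(-132755, Mul(-1, Add(136, 169))) = Add(-132755, Mul(-1, 305)) = Add(-132755, -305) = -133060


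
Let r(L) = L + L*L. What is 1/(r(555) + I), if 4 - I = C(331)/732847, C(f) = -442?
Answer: 732847/226144859090 ≈ 3.2406e-6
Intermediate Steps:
I = 2931830/732847 (I = 4 - (-442)/732847 = 4 - 1*(-442/732847) = 4 + 442/732847 = 2931830/732847 ≈ 4.0006)
r(L) = L + L**2
1/(r(555) + I) = 1/(555*(1 + 555) + 2931830/732847) = 1/(555*556 + 2931830/732847) = 1/(308580 + 2931830/732847) = 1/(226144859090/732847) = 732847/226144859090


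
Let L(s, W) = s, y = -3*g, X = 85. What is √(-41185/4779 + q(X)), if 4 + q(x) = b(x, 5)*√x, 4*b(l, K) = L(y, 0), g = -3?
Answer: √(-14231036 + 2537649*√85)/1062 ≈ 2.8506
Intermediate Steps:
y = 9 (y = -3*(-3) = 9)
b(l, K) = 9/4 (b(l, K) = (¼)*9 = 9/4)
q(x) = -4 + 9*√x/4
√(-41185/4779 + q(X)) = √(-41185/4779 + (-4 + 9*√85/4)) = √(-60301/4779 + 9*√85/4)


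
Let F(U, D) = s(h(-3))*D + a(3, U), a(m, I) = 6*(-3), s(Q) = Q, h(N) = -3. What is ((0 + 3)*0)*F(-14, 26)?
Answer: 0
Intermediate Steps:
a(m, I) = -18
F(U, D) = -18 - 3*D (F(U, D) = -3*D - 18 = -18 - 3*D)
((0 + 3)*0)*F(-14, 26) = ((0 + 3)*0)*(-18 - 3*26) = (3*0)*(-18 - 78) = 0*(-96) = 0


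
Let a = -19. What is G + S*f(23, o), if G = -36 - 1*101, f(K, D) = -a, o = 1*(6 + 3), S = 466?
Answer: 8717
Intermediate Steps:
o = 9 (o = 1*9 = 9)
f(K, D) = 19 (f(K, D) = -1*(-19) = 19)
G = -137 (G = -36 - 101 = -137)
G + S*f(23, o) = -137 + 466*19 = -137 + 8854 = 8717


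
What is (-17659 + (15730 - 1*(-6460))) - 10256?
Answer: -5725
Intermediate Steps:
(-17659 + (15730 - 1*(-6460))) - 10256 = (-17659 + (15730 + 6460)) - 10256 = (-17659 + 22190) - 10256 = 4531 - 10256 = -5725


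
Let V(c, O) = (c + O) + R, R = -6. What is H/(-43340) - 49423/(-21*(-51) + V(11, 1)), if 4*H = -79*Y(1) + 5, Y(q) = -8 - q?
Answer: -2142185603/46677180 ≈ -45.894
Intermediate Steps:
V(c, O) = -6 + O + c (V(c, O) = (c + O) - 6 = (O + c) - 6 = -6 + O + c)
H = 179 (H = (-79*(-8 - 1*1) + 5)/4 = (-79*(-8 - 1) + 5)/4 = (-79*(-9) + 5)/4 = (711 + 5)/4 = (¼)*716 = 179)
H/(-43340) - 49423/(-21*(-51) + V(11, 1)) = 179/(-43340) - 49423/(-21*(-51) + (-6 + 1 + 11)) = 179*(-1/43340) - 49423/(1071 + 6) = -179/43340 - 49423/1077 = -2142185603/46677180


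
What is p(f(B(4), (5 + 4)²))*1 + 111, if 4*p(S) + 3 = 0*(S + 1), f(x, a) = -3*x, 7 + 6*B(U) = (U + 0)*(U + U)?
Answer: 441/4 ≈ 110.25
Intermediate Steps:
B(U) = -7/6 + U²/3 (B(U) = -7/6 + ((U + 0)*(U + U))/6 = -7/6 + (U*(2*U))/6 = -7/6 + (2*U²)/6 = -7/6 + U²/3)
p(S) = -¾ (p(S) = -¾ + (0*(S + 1))/4 = -¾ + (0*(1 + S))/4 = -¾ + (¼)*0 = -¾ + 0 = -¾)
p(f(B(4), (5 + 4)²))*1 + 111 = -¾*1 + 111 = -¾ + 111 = 441/4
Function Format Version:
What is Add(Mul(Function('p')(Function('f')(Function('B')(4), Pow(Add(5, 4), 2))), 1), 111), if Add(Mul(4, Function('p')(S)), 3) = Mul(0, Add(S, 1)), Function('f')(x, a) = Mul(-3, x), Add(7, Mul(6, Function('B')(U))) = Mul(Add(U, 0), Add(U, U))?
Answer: Rational(441, 4) ≈ 110.25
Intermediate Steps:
Function('B')(U) = Add(Rational(-7, 6), Mul(Rational(1, 3), Pow(U, 2))) (Function('B')(U) = Add(Rational(-7, 6), Mul(Rational(1, 6), Mul(Add(U, 0), Add(U, U)))) = Add(Rational(-7, 6), Mul(Rational(1, 6), Mul(U, Mul(2, U)))) = Add(Rational(-7, 6), Mul(Rational(1, 6), Mul(2, Pow(U, 2)))) = Add(Rational(-7, 6), Mul(Rational(1, 3), Pow(U, 2))))
Function('p')(S) = Rational(-3, 4) (Function('p')(S) = Add(Rational(-3, 4), Mul(Rational(1, 4), Mul(0, Add(S, 1)))) = Add(Rational(-3, 4), Mul(Rational(1, 4), Mul(0, Add(1, S)))) = Add(Rational(-3, 4), Mul(Rational(1, 4), 0)) = Add(Rational(-3, 4), 0) = Rational(-3, 4))
Add(Mul(Function('p')(Function('f')(Function('B')(4), Pow(Add(5, 4), 2))), 1), 111) = Add(Mul(Rational(-3, 4), 1), 111) = Add(Rational(-3, 4), 111) = Rational(441, 4)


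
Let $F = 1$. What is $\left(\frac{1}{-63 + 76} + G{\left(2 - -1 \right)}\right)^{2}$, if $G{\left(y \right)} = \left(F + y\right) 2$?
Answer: $\frac{11025}{169} \approx 65.237$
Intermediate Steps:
$G{\left(y \right)} = 2 + 2 y$ ($G{\left(y \right)} = \left(1 + y\right) 2 = 2 + 2 y$)
$\left(\frac{1}{-63 + 76} + G{\left(2 - -1 \right)}\right)^{2} = \left(\frac{1}{-63 + 76} + \left(2 + 2 \left(2 - -1\right)\right)\right)^{2} = \left(\frac{1}{13} + \left(2 + 2 \left(2 + 1\right)\right)\right)^{2} = \left(\frac{1}{13} + \left(2 + 2 \cdot 3\right)\right)^{2} = \left(\frac{1}{13} + \left(2 + 6\right)\right)^{2} = \left(\frac{1}{13} + 8\right)^{2} = \left(\frac{105}{13}\right)^{2} = \frac{11025}{169}$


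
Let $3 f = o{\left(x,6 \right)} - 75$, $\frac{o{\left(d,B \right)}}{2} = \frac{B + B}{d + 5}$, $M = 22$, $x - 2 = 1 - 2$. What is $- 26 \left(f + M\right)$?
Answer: $\frac{130}{3} \approx 43.333$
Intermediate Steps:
$x = 1$ ($x = 2 + \left(1 - 2\right) = 2 - 1 = 1$)
$o{\left(d,B \right)} = \frac{4 B}{5 + d}$ ($o{\left(d,B \right)} = 2 \frac{B + B}{d + 5} = 2 \frac{2 B}{5 + d} = \frac{4 B}{5 + d}$)
$f = - \frac{71}{3}$ ($f = \frac{4 \cdot 6 \frac{1}{5 + 1} - 75}{3} = \frac{4 \cdot 6 \cdot \frac{1}{6} - 75}{3} = \frac{4 - 75}{3} = \frac{1}{3} \left(-71\right) = - \frac{71}{3} \approx -23.667$)
$- 26 \left(f + M\right) = - 26 \left(- \frac{71}{3} + 22\right) = \left(-26\right) \left(- \frac{5}{3}\right) = \frac{130}{3}$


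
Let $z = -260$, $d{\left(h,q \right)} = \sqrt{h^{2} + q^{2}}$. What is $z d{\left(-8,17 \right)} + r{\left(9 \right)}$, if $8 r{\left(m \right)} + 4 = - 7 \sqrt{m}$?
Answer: $- \frac{25}{8} - 260 \sqrt{353} \approx -4888.1$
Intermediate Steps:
$r{\left(m \right)} = - \frac{1}{2} - \frac{7 \sqrt{m}}{8}$ ($r{\left(m \right)} = - \frac{1}{2} + \frac{\left(-7\right) \sqrt{m}}{8} = - \frac{1}{2} - \frac{7 \sqrt{m}}{8}$)
$z d{\left(-8,17 \right)} + r{\left(9 \right)} = - 260 \sqrt{\left(-8\right)^{2} + 17^{2}} - \left(\frac{1}{2} + \frac{7 \sqrt{9}}{8}\right) = - 260 \sqrt{64 + 289} - \frac{25}{8} = - 260 \sqrt{353} - \frac{25}{8} = - \frac{25}{8} - 260 \sqrt{353}$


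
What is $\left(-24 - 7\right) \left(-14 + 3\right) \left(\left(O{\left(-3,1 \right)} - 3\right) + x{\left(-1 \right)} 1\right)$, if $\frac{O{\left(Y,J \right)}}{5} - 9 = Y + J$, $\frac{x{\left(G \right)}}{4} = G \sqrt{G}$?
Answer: $10912 - 1364 i \approx 10912.0 - 1364.0 i$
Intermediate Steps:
$x{\left(G \right)} = 4 G^{\frac{3}{2}}$ ($x{\left(G \right)} = 4 G \sqrt{G} = 4 G^{\frac{3}{2}}$)
$O{\left(Y,J \right)} = 45 + 5 J + 5 Y$ ($O{\left(Y,J \right)} = 45 + 5 \left(Y + J\right) = 45 + 5 \left(J + Y\right) = 45 + \left(5 J + 5 Y\right) = 45 + 5 J + 5 Y$)
$\left(-24 - 7\right) \left(-14 + 3\right) \left(\left(O{\left(-3,1 \right)} - 3\right) + x{\left(-1 \right)} 1\right) = \left(-24 - 7\right) \left(-14 + 3\right) \left(\left(\left(45 + 5 \cdot 1 + 5 \left(-3\right)\right) - 3\right) + 4 \left(-1\right)^{\frac{3}{2}} \cdot 1\right) = \left(-31\right) \left(-11\right) \left(\left(\left(45 + 5 - 15\right) - 3\right) + 4 \left(- i\right) 1\right) = 341 \left(\left(35 - 3\right) + - 4 i 1\right) = 341 \left(32 - 4 i\right) = 10912 - 1364 i$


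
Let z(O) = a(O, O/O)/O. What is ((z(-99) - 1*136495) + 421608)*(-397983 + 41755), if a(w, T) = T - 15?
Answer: -10054963129828/99 ≈ -1.0157e+11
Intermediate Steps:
a(w, T) = -15 + T
z(O) = -14/O (z(O) = (-15 + O/O)/O = (-15 + 1)/O = -14/O)
((z(-99) - 1*136495) + 421608)*(-397983 + 41755) = ((-14/(-99) - 1*136495) + 421608)*(-397983 + 41755) = ((-14*(-1/99) - 136495) + 421608)*(-356228) = ((14/99 - 136495) + 421608)*(-356228) = (-13512991/99 + 421608)*(-356228) = (28226201/99)*(-356228) = -10054963129828/99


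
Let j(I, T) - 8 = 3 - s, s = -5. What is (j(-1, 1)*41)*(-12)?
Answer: -7872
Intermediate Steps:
j(I, T) = 16 (j(I, T) = 8 + (3 - 1*(-5)) = 8 + (3 + 5) = 8 + 8 = 16)
(j(-1, 1)*41)*(-12) = (16*41)*(-12) = 656*(-12) = -7872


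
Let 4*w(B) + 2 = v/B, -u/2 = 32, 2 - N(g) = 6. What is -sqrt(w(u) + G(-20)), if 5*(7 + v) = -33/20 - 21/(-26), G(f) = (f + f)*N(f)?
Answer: -3*sqrt(76686883)/2080 ≈ -12.630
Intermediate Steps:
N(g) = -4 (N(g) = 2 - 1*6 = 2 - 6 = -4)
u = -64 (u = -2*32 = -64)
G(f) = -8*f (G(f) = (f + f)*(-4) = (2*f)*(-4) = -8*f)
v = -9319/1300 (v = -7 + (-33/20 - 21/(-26))/5 = -7 + (-33*1/20 - 21*(-1/26))/5 = -7 + (-33/20 + 21/26)/5 = -7 + (1/5)*(-219/260) = -7 - 219/1300 = -9319/1300 ≈ -7.1685)
w(B) = -1/2 - 9319/(5200*B) (w(B) = -1/2 + (-9319/(1300*B))/4 = -1/2 - 9319/(5200*B))
-sqrt(w(u) + G(-20)) = -sqrt((1/5200)*(-9319 - 2600*(-64))/(-64) - 8*(-20)) = -sqrt((1/5200)*(-1/64)*(-9319 + 166400) + 160) = -sqrt((1/5200)*(-1/64)*157081 + 160) = -sqrt(-157081/332800 + 160) = -sqrt(53090919/332800) = -3*sqrt(76686883)/2080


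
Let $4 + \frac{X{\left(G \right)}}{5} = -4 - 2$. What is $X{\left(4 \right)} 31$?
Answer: $-1550$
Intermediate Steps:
$X{\left(G \right)} = -50$ ($X{\left(G \right)} = -20 + 5 \left(-4 - 2\right) = -20 + 5 \left(-6\right) = -20 - 30 = -50$)
$X{\left(4 \right)} 31 = \left(-50\right) 31 = -1550$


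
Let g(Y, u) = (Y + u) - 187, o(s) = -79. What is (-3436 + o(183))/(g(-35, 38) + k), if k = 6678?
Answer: -3515/6494 ≈ -0.54127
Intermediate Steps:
g(Y, u) = -187 + Y + u
(-3436 + o(183))/(g(-35, 38) + k) = (-3436 - 79)/((-187 - 35 + 38) + 6678) = -3515/(-184 + 6678) = -3515/6494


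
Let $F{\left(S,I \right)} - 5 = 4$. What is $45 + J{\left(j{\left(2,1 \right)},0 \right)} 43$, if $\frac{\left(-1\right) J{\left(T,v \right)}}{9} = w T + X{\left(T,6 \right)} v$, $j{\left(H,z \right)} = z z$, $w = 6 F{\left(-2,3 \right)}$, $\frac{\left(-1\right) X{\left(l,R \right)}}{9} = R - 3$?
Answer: $-20853$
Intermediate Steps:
$X{\left(l,R \right)} = 27 - 9 R$ ($X{\left(l,R \right)} = - 9 \left(R - 3\right) = - 9 \left(-3 + R\right) = 27 - 9 R$)
$F{\left(S,I \right)} = 9$ ($F{\left(S,I \right)} = 5 + 4 = 9$)
$w = 54$ ($w = 6 \cdot 9 = 54$)
$j{\left(H,z \right)} = z^{2}$
$J{\left(T,v \right)} = - 486 T + 243 v$ ($J{\left(T,v \right)} = - 9 \left(54 T + \left(27 - 54\right) v\right) = - 9 \left(54 T - 27 v\right) = - 9 \left(- 27 v + 54 T\right) = - 486 T + 243 v$)
$45 + J{\left(j{\left(2,1 \right)},0 \right)} 43 = 45 + \left(- 486 \cdot 1^{2} + 243 \cdot 0\right) 43 = 45 + \left(\left(-486\right) 1 + 0\right) 43 = 45 + \left(-486 + 0\right) 43 = 45 - 20898 = -20853$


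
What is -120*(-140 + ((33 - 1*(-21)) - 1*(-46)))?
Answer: 4800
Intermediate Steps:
-120*(-140 + ((33 - 1*(-21)) - 1*(-46))) = -120*(-140 + ((33 + 21) + 46)) = -120*(-140 + (54 + 46)) = -120*(-140 + 100) = -120*(-40) = 4800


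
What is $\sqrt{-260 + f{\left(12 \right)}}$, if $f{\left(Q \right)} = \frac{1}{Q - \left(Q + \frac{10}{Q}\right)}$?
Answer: $\frac{i \sqrt{6530}}{5} \approx 16.162 i$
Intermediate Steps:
$f{\left(Q \right)} = - \frac{Q}{10}$ ($f{\left(Q \right)} = \frac{1}{Q - \left(Q + \frac{10}{Q}\right)} = \frac{1}{\left(-10\right) \frac{1}{Q}} = - \frac{Q}{10}$)
$\sqrt{-260 + f{\left(12 \right)}} = \sqrt{-260 - \frac{6}{5}} = \sqrt{- \frac{1306}{5}} = \frac{i \sqrt{6530}}{5}$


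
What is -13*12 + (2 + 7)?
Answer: -147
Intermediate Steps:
-13*12 + (2 + 7) = -156 + 9 = -147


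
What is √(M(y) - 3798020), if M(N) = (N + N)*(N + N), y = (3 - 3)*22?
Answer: 2*I*√949505 ≈ 1948.9*I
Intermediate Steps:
y = 0 (y = 0*22 = 0)
M(N) = 4*N² (M(N) = (2*N)*(2*N) = 4*N²)
√(M(y) - 3798020) = √(4*0² - 3798020) = √(4*0 - 3798020) = √(0 - 3798020) = √(-3798020) = 2*I*√949505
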